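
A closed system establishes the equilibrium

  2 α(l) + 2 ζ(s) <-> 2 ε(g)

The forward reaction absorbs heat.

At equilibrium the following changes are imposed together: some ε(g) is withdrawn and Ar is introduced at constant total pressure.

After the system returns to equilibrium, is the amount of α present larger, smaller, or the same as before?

Removing ε (g), a product, drives the reaction to the right.
Adding inert gas at constant total pressure expands the volume and lowers every reacting partial pressure. With Δn_gas = 2 − 0 = +2, Q moves away from K toward the side with fewer gas moles, so the system shifts toward the side with more gas moles — to the right.
The net shift is to the right. α is a reactant, so its amount decreases.

decreases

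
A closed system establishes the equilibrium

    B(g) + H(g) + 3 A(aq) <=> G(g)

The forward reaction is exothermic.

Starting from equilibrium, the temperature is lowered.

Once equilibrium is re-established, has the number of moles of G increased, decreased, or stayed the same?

The forward reaction is exothermic. Lowering T favours the exothermic direction — shift to the right.
The net shift is to the right. G is a product, so its amount increases.

increases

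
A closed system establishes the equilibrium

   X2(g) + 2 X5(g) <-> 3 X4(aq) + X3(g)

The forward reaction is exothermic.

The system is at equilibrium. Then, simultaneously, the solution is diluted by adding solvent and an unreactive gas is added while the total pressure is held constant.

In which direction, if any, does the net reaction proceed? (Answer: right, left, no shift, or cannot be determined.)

cannot be determined

Dilution lowers every aqueous concentration by the same factor. Δn_aq = 3 − 0 = +3, so the system shifts toward the side with more dissolved moles — to the right.
Adding inert gas at constant total pressure expands the volume and lowers every reacting partial pressure. With Δn_gas = 1 − 3 = -2, Q moves away from K toward the side with fewer gas moles, so the system shifts toward the side with more gas moles — to the left.
The individual effects push in opposite directions; without quantitative information the net direction cannot be determined.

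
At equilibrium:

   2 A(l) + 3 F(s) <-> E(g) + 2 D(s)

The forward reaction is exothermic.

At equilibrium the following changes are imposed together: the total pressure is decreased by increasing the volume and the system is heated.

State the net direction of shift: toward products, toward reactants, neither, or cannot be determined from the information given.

Gas moles: reactants 0, products 1 (Δn_gas = +1). Expansion shifts the system toward the side with more moles of gas — to the right.
The forward reaction is exothermic. Raising T favours the endothermic direction — shift to the left.
The individual effects push in opposite directions; without quantitative information the net direction cannot be determined.

cannot be determined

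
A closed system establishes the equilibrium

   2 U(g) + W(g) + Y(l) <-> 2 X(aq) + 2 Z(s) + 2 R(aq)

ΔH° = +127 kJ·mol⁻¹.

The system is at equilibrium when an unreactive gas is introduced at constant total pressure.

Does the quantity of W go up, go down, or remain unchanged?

increases

Adding inert gas at constant total pressure expands the volume and lowers every reacting partial pressure. With Δn_gas = 0 − 3 = -3, Q moves away from K toward the side with fewer gas moles, so the system shifts toward the side with more gas moles — to the left.
The net shift is to the left. W is a reactant, so its amount increases.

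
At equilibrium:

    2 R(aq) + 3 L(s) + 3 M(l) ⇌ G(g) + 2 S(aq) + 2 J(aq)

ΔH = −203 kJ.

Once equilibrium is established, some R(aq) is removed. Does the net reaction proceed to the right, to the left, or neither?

Removing R (aq), a reactant, drives the reaction to the left.

left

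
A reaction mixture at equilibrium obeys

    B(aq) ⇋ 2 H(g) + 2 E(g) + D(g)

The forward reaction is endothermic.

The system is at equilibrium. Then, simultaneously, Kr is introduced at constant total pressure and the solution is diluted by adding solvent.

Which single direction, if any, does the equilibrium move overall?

cannot be determined

Adding inert gas at constant total pressure expands the volume and lowers every reacting partial pressure. With Δn_gas = 5 − 0 = +5, Q moves away from K toward the side with fewer gas moles, so the system shifts toward the side with more gas moles — to the right.
Dilution lowers every aqueous concentration by the same factor. Δn_aq = 0 − 1 = -1, so the system shifts toward the side with more dissolved moles — to the left.
The individual effects push in opposite directions; without quantitative information the net direction cannot be determined.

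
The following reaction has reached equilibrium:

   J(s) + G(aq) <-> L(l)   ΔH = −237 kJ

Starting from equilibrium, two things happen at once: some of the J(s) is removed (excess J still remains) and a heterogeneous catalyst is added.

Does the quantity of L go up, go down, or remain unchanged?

J is a pure solid; its activity is 1 regardless of amount, so Q is unaffected — no shift from this change.
A catalyst speeds both forward and reverse rates equally; it changes neither Q nor K — no shift from this change.
No net shift occurs, so the amount of L is unchanged.

unchanged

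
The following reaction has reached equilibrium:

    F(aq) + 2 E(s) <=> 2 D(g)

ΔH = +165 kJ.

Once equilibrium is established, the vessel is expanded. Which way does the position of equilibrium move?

Gas moles: reactants 0, products 2 (Δn_gas = +2). Expansion shifts the system toward the side with more moles of gas — to the right.

right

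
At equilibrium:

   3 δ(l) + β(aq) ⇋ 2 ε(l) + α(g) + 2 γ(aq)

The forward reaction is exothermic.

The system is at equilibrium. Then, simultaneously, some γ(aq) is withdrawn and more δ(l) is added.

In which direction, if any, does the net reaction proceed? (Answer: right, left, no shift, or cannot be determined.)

right

Removing γ (aq), a product, drives the reaction to the right.
δ is a pure liquid; its activity is 1 regardless of amount, so Q is unaffected — no shift from this change.
Only the nonzero effect(s) matter; the net shift is to the right.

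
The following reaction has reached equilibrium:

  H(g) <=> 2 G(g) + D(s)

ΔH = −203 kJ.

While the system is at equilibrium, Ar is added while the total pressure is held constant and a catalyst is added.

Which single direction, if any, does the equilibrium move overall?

right

Adding inert gas at constant total pressure expands the volume and lowers every reacting partial pressure. With Δn_gas = 2 − 1 = +1, Q moves away from K toward the side with fewer gas moles, so the system shifts toward the side with more gas moles — to the right.
A catalyst speeds both forward and reverse rates equally; it changes neither Q nor K — no shift from this change.
Only the nonzero effect(s) matter; the net shift is to the right.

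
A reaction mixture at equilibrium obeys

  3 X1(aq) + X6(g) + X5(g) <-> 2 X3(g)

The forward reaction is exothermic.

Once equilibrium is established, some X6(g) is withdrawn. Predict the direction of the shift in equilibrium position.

left

Removing X6 (g), a reactant, drives the reaction to the left.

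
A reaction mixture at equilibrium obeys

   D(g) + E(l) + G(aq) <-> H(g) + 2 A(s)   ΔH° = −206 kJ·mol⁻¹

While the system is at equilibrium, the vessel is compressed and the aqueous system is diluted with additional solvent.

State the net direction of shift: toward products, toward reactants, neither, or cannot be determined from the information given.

Gas moles: reactants 1, products 1. Δn_gas = 0, so a volume change leaves Q equal to K — no shift from this change.
Dilution lowers every aqueous concentration by the same factor. Δn_aq = 0 − 1 = -1, so the system shifts toward the side with more dissolved moles — to the left.
Only the nonzero effect(s) matter; the net shift is to the left.

left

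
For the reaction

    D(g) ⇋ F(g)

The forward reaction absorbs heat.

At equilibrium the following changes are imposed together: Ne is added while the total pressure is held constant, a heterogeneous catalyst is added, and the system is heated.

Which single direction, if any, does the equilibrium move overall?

Adding inert gas at constant total pressure expands the volume, scaling every reacting partial pressure by the same factor. Δn_gas = 1 − 1 = 0, so Q is unchanged — no shift.
A catalyst speeds both forward and reverse rates equally; it changes neither Q nor K — no shift from this change.
The forward reaction is endothermic. Raising T favours the endothermic direction — shift to the right.
Only the nonzero effect(s) matter; the net shift is to the right.

right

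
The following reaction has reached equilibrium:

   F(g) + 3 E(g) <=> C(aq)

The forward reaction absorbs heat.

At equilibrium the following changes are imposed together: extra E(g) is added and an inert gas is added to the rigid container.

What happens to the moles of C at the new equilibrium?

increases

Adding E (g), a reactant, drives the reaction to the right.
At constant volume, adding an inert gas leaves every reacting species' partial pressure unchanged, so Q is unchanged — no shift from this change.
The net shift is to the right. C is a product, so its amount increases.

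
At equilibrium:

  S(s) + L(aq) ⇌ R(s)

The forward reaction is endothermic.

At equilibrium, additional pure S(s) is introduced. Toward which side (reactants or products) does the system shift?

S is a pure solid; its activity is 1 regardless of amount, so Q is unaffected — no shift from this change.

no shift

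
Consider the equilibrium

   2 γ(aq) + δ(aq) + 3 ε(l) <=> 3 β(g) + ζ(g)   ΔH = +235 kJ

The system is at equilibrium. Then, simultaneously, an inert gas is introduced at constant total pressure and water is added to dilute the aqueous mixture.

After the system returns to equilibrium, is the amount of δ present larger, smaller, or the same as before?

cannot be determined

Adding inert gas at constant total pressure expands the volume and lowers every reacting partial pressure. With Δn_gas = 4 − 0 = +4, Q moves away from K toward the side with fewer gas moles, so the system shifts toward the side with more gas moles — to the right.
Dilution lowers every aqueous concentration by the same factor. Δn_aq = 0 − 3 = -3, so the system shifts toward the side with more dissolved moles — to the left.
The two effects oppose each other, so the net shift — and hence the change in δ — cannot be determined from the given information.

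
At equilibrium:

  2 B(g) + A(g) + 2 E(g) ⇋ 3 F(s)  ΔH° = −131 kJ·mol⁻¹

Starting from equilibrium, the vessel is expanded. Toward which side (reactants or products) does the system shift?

left

Gas moles: reactants 5, products 0 (Δn_gas = -5). Expansion shifts the system toward the side with more moles of gas — to the left.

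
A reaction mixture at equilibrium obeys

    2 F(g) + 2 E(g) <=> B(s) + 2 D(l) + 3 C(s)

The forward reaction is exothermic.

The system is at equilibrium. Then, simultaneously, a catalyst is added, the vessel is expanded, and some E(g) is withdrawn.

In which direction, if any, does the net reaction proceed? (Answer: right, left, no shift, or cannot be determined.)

A catalyst speeds both forward and reverse rates equally; it changes neither Q nor K — no shift from this change.
Gas moles: reactants 4, products 0 (Δn_gas = -4). Expansion shifts the system toward the side with more moles of gas — to the left.
Removing E (g), a reactant, drives the reaction to the left.
Only the nonzero effect(s) matter; the net shift is to the left.

left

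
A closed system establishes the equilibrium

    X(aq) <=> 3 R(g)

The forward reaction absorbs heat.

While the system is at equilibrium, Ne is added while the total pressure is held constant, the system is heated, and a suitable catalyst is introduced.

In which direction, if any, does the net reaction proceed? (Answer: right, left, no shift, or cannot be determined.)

right

Adding inert gas at constant total pressure expands the volume and lowers every reacting partial pressure. With Δn_gas = 3 − 0 = +3, Q moves away from K toward the side with fewer gas moles, so the system shifts toward the side with more gas moles — to the right.
The forward reaction is endothermic. Raising T favours the endothermic direction — shift to the right.
A catalyst speeds both forward and reverse rates equally; it changes neither Q nor K — no shift from this change.
Only the nonzero effect(s) matter; the net shift is to the right.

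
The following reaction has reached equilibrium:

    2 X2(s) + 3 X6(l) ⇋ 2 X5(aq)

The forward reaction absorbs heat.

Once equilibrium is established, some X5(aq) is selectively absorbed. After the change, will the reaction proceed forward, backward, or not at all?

Removing X5 (aq), a product, drives the reaction to the right.

right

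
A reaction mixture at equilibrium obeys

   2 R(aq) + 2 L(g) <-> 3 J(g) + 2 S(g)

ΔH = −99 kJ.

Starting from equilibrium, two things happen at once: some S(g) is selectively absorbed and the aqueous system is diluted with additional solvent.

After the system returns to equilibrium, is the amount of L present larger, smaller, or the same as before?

cannot be determined

Removing S (g), a product, drives the reaction to the right.
Dilution lowers every aqueous concentration by the same factor. Δn_aq = 0 − 2 = -2, so the system shifts toward the side with more dissolved moles — to the left.
The two effects oppose each other, so the net shift — and hence the change in L — cannot be determined from the given information.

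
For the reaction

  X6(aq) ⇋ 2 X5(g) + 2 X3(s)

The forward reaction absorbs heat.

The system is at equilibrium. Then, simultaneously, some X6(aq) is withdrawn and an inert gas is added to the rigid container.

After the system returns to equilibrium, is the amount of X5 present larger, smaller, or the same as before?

decreases

Removing X6 (aq), a reactant, drives the reaction to the left.
At constant volume, adding an inert gas leaves every reacting species' partial pressure unchanged, so Q is unchanged — no shift from this change.
The net shift is to the left. X5 is a product, so its amount decreases.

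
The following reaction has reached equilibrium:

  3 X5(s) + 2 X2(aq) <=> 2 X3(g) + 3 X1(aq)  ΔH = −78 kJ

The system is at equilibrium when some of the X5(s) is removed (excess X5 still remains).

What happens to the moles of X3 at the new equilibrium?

unchanged

X5 is a pure solid; its activity is 1 regardless of amount, so Q is unaffected — no shift from this change.
No net shift occurs, so the amount of X3 is unchanged.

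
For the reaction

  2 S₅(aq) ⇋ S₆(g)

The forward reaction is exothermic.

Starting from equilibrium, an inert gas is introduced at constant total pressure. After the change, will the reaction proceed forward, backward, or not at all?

Adding inert gas at constant total pressure expands the volume and lowers every reacting partial pressure. With Δn_gas = 1 − 0 = +1, Q moves away from K toward the side with fewer gas moles, so the system shifts toward the side with more gas moles — to the right.

right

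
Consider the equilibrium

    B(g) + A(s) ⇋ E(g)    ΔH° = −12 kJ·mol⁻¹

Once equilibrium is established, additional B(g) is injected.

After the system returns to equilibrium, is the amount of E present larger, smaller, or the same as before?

increases

Adding B (g), a reactant, drives the reaction to the right.
The net shift is to the right. E is a product, so its amount increases.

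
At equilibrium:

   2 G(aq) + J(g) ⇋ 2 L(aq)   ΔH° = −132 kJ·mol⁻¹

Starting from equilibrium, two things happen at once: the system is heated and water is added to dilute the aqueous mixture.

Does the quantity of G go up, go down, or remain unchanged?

The forward reaction is exothermic. Raising T favours the endothermic direction — shift to the left.
Dilution scales every aqueous concentration by the same factor. Δn_aq = 2 − 2 = 0, so Q is unchanged — no shift.
The net shift is to the left. G is a reactant, so its amount increases.

increases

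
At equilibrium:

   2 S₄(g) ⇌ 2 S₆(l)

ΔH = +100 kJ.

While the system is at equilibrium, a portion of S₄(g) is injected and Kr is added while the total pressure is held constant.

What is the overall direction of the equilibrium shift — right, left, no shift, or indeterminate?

Adding S₄ (g), a reactant, drives the reaction to the right.
Adding inert gas at constant total pressure expands the volume and lowers every reacting partial pressure. With Δn_gas = 0 − 2 = -2, Q moves away from K toward the side with fewer gas moles, so the system shifts toward the side with more gas moles — to the left.
The individual effects push in opposite directions; without quantitative information the net direction cannot be determined.

cannot be determined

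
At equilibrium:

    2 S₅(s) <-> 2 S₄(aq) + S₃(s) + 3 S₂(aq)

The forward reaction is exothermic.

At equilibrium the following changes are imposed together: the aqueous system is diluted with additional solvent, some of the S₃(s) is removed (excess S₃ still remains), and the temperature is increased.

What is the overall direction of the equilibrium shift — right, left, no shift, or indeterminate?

Dilution lowers every aqueous concentration by the same factor. Δn_aq = 5 − 0 = +5, so the system shifts toward the side with more dissolved moles — to the right.
S₃ is a pure solid; its activity is 1 regardless of amount, so Q is unaffected — no shift from this change.
The forward reaction is exothermic. Raising T favours the endothermic direction — shift to the left.
The individual effects push in opposite directions; without quantitative information the net direction cannot be determined.

cannot be determined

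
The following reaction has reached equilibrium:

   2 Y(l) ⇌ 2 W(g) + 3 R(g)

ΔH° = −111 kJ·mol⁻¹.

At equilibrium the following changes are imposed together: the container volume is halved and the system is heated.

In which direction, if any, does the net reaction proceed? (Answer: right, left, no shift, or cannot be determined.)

Gas moles: reactants 0, products 5 (Δn_gas = +5). Compression shifts the system toward the side with fewer moles of gas — to the left.
The forward reaction is exothermic. Raising T favours the endothermic direction — shift to the left.
All effects act in the same direction — net shift to the left.

left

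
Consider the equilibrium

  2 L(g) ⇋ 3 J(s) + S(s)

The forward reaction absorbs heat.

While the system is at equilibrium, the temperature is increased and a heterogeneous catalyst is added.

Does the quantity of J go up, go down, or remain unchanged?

The forward reaction is endothermic. Raising T favours the endothermic direction — shift to the right.
A catalyst speeds both forward and reverse rates equally; it changes neither Q nor K — no shift from this change.
The net shift is to the right. J is a product, so its amount increases.

increases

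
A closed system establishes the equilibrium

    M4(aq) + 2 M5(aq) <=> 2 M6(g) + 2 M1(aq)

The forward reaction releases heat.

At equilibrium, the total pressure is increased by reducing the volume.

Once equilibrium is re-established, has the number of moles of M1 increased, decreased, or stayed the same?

decreases

Gas moles: reactants 0, products 2 (Δn_gas = +2). Compression shifts the system toward the side with fewer moles of gas — to the left.
The net shift is to the left. M1 is a product, so its amount decreases.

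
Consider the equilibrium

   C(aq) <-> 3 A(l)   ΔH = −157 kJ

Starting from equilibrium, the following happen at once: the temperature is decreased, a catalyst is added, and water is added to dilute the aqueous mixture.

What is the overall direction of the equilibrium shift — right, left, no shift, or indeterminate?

The forward reaction is exothermic. Lowering T favours the exothermic direction — shift to the right.
A catalyst speeds both forward and reverse rates equally; it changes neither Q nor K — no shift from this change.
Dilution lowers every aqueous concentration by the same factor. Δn_aq = 0 − 1 = -1, so the system shifts toward the side with more dissolved moles — to the left.
The individual effects push in opposite directions; without quantitative information the net direction cannot be determined.

cannot be determined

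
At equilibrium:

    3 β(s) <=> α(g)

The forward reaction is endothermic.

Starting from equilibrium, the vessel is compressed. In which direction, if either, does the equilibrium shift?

left

Gas moles: reactants 0, products 1 (Δn_gas = +1). Compression shifts the system toward the side with fewer moles of gas — to the left.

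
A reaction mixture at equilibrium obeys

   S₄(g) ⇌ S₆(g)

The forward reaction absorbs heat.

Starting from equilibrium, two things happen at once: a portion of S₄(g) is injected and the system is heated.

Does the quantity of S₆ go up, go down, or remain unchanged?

Adding S₄ (g), a reactant, drives the reaction to the right.
The forward reaction is endothermic. Raising T favours the endothermic direction — shift to the right.
The net shift is to the right. S₆ is a product, so its amount increases.

increases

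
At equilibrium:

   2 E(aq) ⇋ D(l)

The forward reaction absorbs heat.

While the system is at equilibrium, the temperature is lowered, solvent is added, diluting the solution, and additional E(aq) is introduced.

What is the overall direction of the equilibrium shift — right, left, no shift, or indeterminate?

cannot be determined

The forward reaction is endothermic. Lowering T favours the exothermic direction — shift to the left.
Dilution lowers every aqueous concentration by the same factor. Δn_aq = 0 − 2 = -2, so the system shifts toward the side with more dissolved moles — to the left.
Adding E (aq), a reactant, drives the reaction to the right.
The individual effects push in opposite directions; without quantitative information the net direction cannot be determined.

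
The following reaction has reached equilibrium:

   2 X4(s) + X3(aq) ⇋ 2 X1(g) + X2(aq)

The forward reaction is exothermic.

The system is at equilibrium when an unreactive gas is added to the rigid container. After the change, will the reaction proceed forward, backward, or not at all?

At constant volume, adding an inert gas leaves every reacting species' partial pressure unchanged, so Q is unchanged — no shift from this change.

no shift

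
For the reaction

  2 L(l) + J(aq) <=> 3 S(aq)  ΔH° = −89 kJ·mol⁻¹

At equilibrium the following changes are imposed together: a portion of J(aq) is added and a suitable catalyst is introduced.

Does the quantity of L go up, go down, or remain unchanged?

decreases

Adding J (aq), a reactant, drives the reaction to the right.
A catalyst speeds both forward and reverse rates equally; it changes neither Q nor K — no shift from this change.
The net shift is to the right. L is a reactant, so its amount decreases.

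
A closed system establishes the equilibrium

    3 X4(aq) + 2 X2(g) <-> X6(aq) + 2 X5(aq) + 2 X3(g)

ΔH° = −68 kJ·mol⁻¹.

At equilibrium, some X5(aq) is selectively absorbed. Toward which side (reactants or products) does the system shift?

Removing X5 (aq), a product, drives the reaction to the right.

right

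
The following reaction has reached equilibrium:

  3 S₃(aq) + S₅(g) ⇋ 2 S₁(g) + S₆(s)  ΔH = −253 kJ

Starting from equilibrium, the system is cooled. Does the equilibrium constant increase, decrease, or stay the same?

K depends on temperature via the van 't Hoff relation. The forward reaction is exothermic, so lowering T increases K.

increases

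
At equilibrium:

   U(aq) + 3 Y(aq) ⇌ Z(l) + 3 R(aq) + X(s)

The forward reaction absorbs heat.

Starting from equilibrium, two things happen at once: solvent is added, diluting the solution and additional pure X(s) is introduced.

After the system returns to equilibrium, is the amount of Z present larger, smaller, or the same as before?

Dilution lowers every aqueous concentration by the same factor. Δn_aq = 3 − 4 = -1, so the system shifts toward the side with more dissolved moles — to the left.
X is a pure solid; its activity is 1 regardless of amount, so Q is unaffected — no shift from this change.
The net shift is to the left. Z is a product, so its amount decreases.

decreases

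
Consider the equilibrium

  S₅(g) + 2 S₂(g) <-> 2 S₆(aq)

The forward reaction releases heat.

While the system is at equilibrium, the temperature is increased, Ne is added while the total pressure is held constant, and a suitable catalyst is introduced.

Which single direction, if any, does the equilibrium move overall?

left

The forward reaction is exothermic. Raising T favours the endothermic direction — shift to the left.
Adding inert gas at constant total pressure expands the volume and lowers every reacting partial pressure. With Δn_gas = 0 − 3 = -3, Q moves away from K toward the side with fewer gas moles, so the system shifts toward the side with more gas moles — to the left.
A catalyst speeds both forward and reverse rates equally; it changes neither Q nor K — no shift from this change.
Only the nonzero effect(s) matter; the net shift is to the left.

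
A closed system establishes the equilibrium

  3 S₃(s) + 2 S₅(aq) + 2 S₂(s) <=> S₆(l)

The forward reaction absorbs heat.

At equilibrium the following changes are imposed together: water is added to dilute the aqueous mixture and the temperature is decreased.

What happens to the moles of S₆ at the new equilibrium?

decreases

Dilution lowers every aqueous concentration by the same factor. Δn_aq = 0 − 2 = -2, so the system shifts toward the side with more dissolved moles — to the left.
The forward reaction is endothermic. Lowering T favours the exothermic direction — shift to the left.
The net shift is to the left. S₆ is a product, so its amount decreases.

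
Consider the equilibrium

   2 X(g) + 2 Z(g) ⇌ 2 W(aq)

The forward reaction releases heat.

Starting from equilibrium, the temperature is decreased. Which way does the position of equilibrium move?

The forward reaction is exothermic. Lowering T favours the exothermic direction — shift to the right.

right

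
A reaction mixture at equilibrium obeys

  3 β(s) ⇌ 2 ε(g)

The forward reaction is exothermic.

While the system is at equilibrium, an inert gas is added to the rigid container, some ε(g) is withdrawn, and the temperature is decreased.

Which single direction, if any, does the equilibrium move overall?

At constant volume, adding an inert gas leaves every reacting species' partial pressure unchanged, so Q is unchanged — no shift from this change.
Removing ε (g), a product, drives the reaction to the right.
The forward reaction is exothermic. Lowering T favours the exothermic direction — shift to the right.
Only the nonzero effect(s) matter; the net shift is to the right.

right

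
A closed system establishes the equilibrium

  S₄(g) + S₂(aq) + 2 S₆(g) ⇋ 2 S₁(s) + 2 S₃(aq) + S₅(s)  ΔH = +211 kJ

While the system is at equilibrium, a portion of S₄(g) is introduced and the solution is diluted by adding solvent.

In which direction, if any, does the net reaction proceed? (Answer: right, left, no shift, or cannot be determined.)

Adding S₄ (g), a reactant, drives the reaction to the right.
Dilution lowers every aqueous concentration by the same factor. Δn_aq = 2 − 1 = +1, so the system shifts toward the side with more dissolved moles — to the right.
All effects act in the same direction — net shift to the right.

right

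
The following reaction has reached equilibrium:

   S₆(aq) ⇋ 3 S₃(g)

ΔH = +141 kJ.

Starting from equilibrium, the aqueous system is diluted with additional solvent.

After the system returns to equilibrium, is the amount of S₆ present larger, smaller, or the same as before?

Dilution lowers every aqueous concentration by the same factor. Δn_aq = 0 − 1 = -1, so the system shifts toward the side with more dissolved moles — to the left.
The net shift is to the left. S₆ is a reactant, so its amount increases.

increases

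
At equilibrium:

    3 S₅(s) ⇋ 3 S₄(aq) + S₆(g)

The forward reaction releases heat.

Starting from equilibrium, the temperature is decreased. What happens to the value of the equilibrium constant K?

K depends on temperature via the van 't Hoff relation. The forward reaction is exothermic, so lowering T increases K.

increases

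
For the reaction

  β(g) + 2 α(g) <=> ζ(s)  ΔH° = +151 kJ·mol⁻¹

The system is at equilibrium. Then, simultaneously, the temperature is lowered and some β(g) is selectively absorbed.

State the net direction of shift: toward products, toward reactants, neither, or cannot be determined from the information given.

The forward reaction is endothermic. Lowering T favours the exothermic direction — shift to the left.
Removing β (g), a reactant, drives the reaction to the left.
All effects act in the same direction — net shift to the left.

left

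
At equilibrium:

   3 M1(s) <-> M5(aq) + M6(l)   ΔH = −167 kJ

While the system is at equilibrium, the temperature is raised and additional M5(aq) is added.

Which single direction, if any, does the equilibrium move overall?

The forward reaction is exothermic. Raising T favours the endothermic direction — shift to the left.
Adding M5 (aq), a product, drives the reaction to the left.
All effects act in the same direction — net shift to the left.

left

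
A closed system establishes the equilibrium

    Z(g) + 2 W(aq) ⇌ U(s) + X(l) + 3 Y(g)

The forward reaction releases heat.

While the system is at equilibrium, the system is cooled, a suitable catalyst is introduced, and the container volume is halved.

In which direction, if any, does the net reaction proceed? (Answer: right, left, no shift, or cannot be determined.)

The forward reaction is exothermic. Lowering T favours the exothermic direction — shift to the right.
A catalyst speeds both forward and reverse rates equally; it changes neither Q nor K — no shift from this change.
Gas moles: reactants 1, products 3 (Δn_gas = +2). Compression shifts the system toward the side with fewer moles of gas — to the left.
The individual effects push in opposite directions; without quantitative information the net direction cannot be determined.

cannot be determined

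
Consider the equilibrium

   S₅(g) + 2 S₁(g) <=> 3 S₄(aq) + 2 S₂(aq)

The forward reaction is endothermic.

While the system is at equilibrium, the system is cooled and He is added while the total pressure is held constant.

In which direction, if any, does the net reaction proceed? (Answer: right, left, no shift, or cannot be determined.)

The forward reaction is endothermic. Lowering T favours the exothermic direction — shift to the left.
Adding inert gas at constant total pressure expands the volume and lowers every reacting partial pressure. With Δn_gas = 0 − 3 = -3, Q moves away from K toward the side with fewer gas moles, so the system shifts toward the side with more gas moles — to the left.
All effects act in the same direction — net shift to the left.

left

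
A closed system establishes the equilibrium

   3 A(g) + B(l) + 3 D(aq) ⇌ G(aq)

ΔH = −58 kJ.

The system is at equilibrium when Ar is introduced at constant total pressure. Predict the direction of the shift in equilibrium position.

left

Adding inert gas at constant total pressure expands the volume and lowers every reacting partial pressure. With Δn_gas = 0 − 3 = -3, Q moves away from K toward the side with fewer gas moles, so the system shifts toward the side with more gas moles — to the left.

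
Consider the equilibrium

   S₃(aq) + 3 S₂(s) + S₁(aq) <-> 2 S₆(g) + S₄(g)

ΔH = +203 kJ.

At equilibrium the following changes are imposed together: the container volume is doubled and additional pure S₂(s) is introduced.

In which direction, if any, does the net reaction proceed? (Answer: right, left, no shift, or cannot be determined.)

Gas moles: reactants 0, products 3 (Δn_gas = +3). Expansion shifts the system toward the side with more moles of gas — to the right.
S₂ is a pure solid; its activity is 1 regardless of amount, so Q is unaffected — no shift from this change.
Only the nonzero effect(s) matter; the net shift is to the right.

right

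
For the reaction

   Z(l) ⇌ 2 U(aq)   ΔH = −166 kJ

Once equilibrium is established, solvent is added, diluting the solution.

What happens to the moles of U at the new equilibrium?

increases

Dilution lowers every aqueous concentration by the same factor. Δn_aq = 2 − 0 = +2, so the system shifts toward the side with more dissolved moles — to the right.
The net shift is to the right. U is a product, so its amount increases.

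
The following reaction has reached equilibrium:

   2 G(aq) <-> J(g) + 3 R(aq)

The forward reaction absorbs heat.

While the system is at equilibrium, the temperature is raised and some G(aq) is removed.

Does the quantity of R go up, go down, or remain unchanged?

The forward reaction is endothermic. Raising T favours the endothermic direction — shift to the right.
Removing G (aq), a reactant, drives the reaction to the left.
The two effects oppose each other, so the net shift — and hence the change in R — cannot be determined from the given information.

cannot be determined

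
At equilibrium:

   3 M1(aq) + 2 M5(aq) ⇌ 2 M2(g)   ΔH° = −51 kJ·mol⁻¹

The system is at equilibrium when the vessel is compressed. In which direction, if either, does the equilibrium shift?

Gas moles: reactants 0, products 2 (Δn_gas = +2). Compression shifts the system toward the side with fewer moles of gas — to the left.

left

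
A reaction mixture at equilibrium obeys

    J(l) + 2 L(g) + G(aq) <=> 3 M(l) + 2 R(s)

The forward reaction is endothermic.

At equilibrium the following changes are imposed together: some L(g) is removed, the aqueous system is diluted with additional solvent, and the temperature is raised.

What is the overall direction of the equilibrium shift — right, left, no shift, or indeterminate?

cannot be determined

Removing L (g), a reactant, drives the reaction to the left.
Dilution lowers every aqueous concentration by the same factor. Δn_aq = 0 − 1 = -1, so the system shifts toward the side with more dissolved moles — to the left.
The forward reaction is endothermic. Raising T favours the endothermic direction — shift to the right.
The individual effects push in opposite directions; without quantitative information the net direction cannot be determined.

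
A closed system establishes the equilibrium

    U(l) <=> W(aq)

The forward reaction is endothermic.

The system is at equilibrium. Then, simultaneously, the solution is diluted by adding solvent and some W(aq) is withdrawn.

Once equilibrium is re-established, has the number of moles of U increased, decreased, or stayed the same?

decreases

Dilution lowers every aqueous concentration by the same factor. Δn_aq = 1 − 0 = +1, so the system shifts toward the side with more dissolved moles — to the right.
Removing W (aq), a product, drives the reaction to the right.
The net shift is to the right. U is a reactant, so its amount decreases.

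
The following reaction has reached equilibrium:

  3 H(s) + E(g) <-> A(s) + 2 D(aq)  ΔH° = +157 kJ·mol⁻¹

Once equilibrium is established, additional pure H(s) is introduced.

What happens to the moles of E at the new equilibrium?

unchanged

H is a pure solid; its activity is 1 regardless of amount, so Q is unaffected — no shift from this change.
No net shift occurs, so the amount of E is unchanged.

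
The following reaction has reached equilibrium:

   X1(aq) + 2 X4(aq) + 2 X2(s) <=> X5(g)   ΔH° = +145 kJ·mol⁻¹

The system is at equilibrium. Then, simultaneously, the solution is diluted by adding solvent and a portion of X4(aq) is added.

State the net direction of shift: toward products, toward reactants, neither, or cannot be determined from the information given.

cannot be determined

Dilution lowers every aqueous concentration by the same factor. Δn_aq = 0 − 3 = -3, so the system shifts toward the side with more dissolved moles — to the left.
Adding X4 (aq), a reactant, drives the reaction to the right.
The individual effects push in opposite directions; without quantitative information the net direction cannot be determined.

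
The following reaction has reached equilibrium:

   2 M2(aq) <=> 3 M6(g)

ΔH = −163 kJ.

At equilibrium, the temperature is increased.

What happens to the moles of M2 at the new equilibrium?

The forward reaction is exothermic. Raising T favours the endothermic direction — shift to the left.
The net shift is to the left. M2 is a reactant, so its amount increases.

increases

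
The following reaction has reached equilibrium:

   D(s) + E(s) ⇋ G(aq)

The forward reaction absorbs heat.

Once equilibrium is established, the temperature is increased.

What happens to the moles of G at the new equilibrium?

The forward reaction is endothermic. Raising T favours the endothermic direction — shift to the right.
The net shift is to the right. G is a product, so its amount increases.

increases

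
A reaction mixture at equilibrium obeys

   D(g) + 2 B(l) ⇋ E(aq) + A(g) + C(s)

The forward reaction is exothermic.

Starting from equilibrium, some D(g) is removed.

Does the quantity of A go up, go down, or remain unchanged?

decreases

Removing D (g), a reactant, drives the reaction to the left.
The net shift is to the left. A is a product, so its amount decreases.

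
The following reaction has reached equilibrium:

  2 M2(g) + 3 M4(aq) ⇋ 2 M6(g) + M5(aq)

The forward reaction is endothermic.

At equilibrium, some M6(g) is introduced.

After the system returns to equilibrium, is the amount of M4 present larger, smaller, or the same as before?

increases

Adding M6 (g), a product, drives the reaction to the left.
The net shift is to the left. M4 is a reactant, so its amount increases.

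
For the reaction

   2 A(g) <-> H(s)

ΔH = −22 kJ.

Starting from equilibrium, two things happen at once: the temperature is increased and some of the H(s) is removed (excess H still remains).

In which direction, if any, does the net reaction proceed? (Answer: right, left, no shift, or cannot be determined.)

The forward reaction is exothermic. Raising T favours the endothermic direction — shift to the left.
H is a pure solid; its activity is 1 regardless of amount, so Q is unaffected — no shift from this change.
Only the nonzero effect(s) matter; the net shift is to the left.

left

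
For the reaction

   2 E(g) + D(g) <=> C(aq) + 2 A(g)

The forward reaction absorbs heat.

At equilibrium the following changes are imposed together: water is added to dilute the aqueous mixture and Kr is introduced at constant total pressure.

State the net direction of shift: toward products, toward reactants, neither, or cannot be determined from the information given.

cannot be determined

Dilution lowers every aqueous concentration by the same factor. Δn_aq = 1 − 0 = +1, so the system shifts toward the side with more dissolved moles — to the right.
Adding inert gas at constant total pressure expands the volume and lowers every reacting partial pressure. With Δn_gas = 2 − 3 = -1, Q moves away from K toward the side with fewer gas moles, so the system shifts toward the side with more gas moles — to the left.
The individual effects push in opposite directions; without quantitative information the net direction cannot be determined.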